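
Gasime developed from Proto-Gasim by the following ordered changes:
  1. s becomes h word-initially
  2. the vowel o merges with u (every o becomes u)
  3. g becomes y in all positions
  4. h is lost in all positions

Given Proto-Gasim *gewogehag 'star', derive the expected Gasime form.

Gasime: *gewogehag
  gewogehag (rule 1 does not apply)
  gewogehag → gewugehag   [vowel merger]
  gewugehag → yewuyehay   [unconditioned shift]
  yewuyehay → yewuyeay   [h-loss]
  giving Gasime yewuyeay.

yewuyeay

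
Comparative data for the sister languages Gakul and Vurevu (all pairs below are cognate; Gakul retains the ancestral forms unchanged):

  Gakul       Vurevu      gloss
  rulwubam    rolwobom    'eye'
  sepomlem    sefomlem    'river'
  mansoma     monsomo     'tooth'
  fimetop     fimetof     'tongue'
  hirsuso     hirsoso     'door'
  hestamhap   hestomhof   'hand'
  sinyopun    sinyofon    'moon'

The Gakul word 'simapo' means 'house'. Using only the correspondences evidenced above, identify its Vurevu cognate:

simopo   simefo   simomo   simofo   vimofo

simofo

hestamhap ~ hestomhof — Gakul a corresponds to Vurevu o after a consonant, before a labial obstruent.
sepomlem ~ sefomlem — Gakul p corresponds to Vurevu f between vowels (before a back vowel).
Applying these to Gakul 'simapo':
  simapo → simopo   (a→o after a consonant, before a labial obstruent)
  simopo → simofo   (p→f between vowels (before a back vowel))
So the Vurevu cognate is 'simofo'.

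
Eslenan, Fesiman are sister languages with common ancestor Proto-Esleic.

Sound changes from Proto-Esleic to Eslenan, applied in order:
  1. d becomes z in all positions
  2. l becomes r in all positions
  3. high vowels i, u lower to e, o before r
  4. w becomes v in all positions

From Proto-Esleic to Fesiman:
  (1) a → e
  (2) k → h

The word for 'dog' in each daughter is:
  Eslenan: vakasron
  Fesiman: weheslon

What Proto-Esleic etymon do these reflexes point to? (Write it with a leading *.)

*wakaslon

Position 4: Eslenan has a, Fesiman has e. Eslenan preserves a here (none of its changes turn any other segment into a), so the proto-segment is *a.
Position 6: Eslenan has r, Fesiman has l. Fesiman preserves l here (none of its changes turn any other segment into l), so the proto-segment is *l.
Verify the candidate proto-form against each daughter:
Eslenan: *wakaslon
  wakaslon (rule 1 does not apply)
  wakaslon → wakasron   [unconditioned shift]
  wakasron (rule 3 does not apply)
  wakasron → vakasron   [unconditioned shift]
  giving Eslenan vakasron.
Fesiman: *wakaslon > wekeslon > weheslon  (by vowel merger, unconditioned shift)
*wakaslon is the unique common source.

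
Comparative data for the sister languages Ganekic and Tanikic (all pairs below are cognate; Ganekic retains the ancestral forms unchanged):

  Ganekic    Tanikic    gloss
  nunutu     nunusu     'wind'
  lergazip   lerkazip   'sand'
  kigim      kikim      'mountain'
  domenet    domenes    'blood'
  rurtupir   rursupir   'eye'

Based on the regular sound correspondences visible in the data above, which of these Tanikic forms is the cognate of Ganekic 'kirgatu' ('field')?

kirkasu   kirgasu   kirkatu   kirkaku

kirkasu

lergazip ~ lerkazip — Ganekic g corresponds to Tanikic k after a consonant, before a back vowel.
nunutu ~ nunusu — Ganekic t corresponds to Tanikic s between vowels (before a back vowel).
Applying these to Ganekic 'kirgatu':
  kirgatu → kirkatu   (g→k after a consonant, before a back vowel)
  kirkatu → kirkasu   (t→s between vowels (before a back vowel))
So the Tanikic cognate is 'kirkasu'.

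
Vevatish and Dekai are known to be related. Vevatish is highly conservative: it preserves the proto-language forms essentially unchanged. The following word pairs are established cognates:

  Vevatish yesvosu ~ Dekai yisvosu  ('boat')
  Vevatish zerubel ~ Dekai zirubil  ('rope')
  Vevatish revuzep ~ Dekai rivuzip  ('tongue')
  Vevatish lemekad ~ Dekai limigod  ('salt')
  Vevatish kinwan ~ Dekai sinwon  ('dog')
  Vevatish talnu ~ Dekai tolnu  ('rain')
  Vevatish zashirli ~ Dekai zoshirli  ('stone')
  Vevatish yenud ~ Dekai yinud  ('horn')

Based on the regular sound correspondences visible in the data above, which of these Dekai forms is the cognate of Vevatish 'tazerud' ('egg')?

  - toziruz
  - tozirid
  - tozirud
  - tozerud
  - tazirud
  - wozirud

tozirud

lemekad ~ limigod, talnu ~ tolnu — Vevatish a corresponds to Dekai o after a consonant, before a consonant other than r, m, n, p, b, f, v.
zerubel ~ zirubil — Vevatish e corresponds to Dekai i after a consonant, before r.
Applying these to Vevatish 'tazerud':
  tazerud → tozerud   (a→o after a consonant, before a consonant other than r, m, n, p, b, f, v)
  tozerud → tozirud   (e→i after a consonant, before r)
So the Dekai cognate is 'tozirud'.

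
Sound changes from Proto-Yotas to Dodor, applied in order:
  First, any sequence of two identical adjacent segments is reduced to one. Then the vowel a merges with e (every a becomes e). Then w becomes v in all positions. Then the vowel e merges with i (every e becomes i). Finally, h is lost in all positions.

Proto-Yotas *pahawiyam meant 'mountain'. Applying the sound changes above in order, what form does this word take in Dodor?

piiviyim

Dodor: start from *pahawiyam.
  rule 1: no change — pahawiyam
  rule 2 (vowel merger): pahawiyam → pehewiyem
  rule 3 (unconditioned shift): pehewiyem → peheviyem
  rule 4 (vowel merger): peheviyem → pihiviyim
  rule 5 (h-loss): pihiviyim → piiviyim
  ⇒ Dodor piiviyim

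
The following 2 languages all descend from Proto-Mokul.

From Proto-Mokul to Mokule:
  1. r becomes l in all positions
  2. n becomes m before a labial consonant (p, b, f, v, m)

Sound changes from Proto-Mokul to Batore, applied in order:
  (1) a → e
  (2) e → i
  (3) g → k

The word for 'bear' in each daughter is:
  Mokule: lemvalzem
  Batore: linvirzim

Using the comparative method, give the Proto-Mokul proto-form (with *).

Position 5: Mokule has a, Batore has i. Mokule preserves a here (none of its changes turn any other segment into a), so the proto-segment is *a.
Position 3: Mokule has m, Batore has n. Batore preserves n here (none of its changes turn any other segment into n), so the proto-segment is *n.
Position 2: Mokule has e, Batore has i. Mokule preserves e here (none of its changes turn any other segment into e), so the proto-segment is *e.
Continuing position by position gives *lenvarzem; check it forward:
Mokule: *lenvarzem
  lenvarzem → lenvalzem   [unconditioned shift]
  lenvalzem → lemvalzem   [nasal place assimilation]
  giving Mokule lemvalzem.
Batore: start from *lenvarzem.
  rule 1 (vowel merger): lenvarzem → lenverzem
  rule 2 (vowel merger): lenverzem → linvirzim
  rule 3: no change — linvirzim
  ⇒ Batore linvirzim
*lenvarzem is the unique common source.

*lenvarzem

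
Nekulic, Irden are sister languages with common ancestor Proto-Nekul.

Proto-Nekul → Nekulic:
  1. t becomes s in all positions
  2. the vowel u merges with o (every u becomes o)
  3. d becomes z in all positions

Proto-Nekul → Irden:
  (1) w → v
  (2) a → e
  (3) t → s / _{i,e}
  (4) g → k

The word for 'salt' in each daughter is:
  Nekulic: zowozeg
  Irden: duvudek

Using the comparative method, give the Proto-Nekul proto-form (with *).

Position 7: Nekulic has g, Irden has k. Nekulic preserves g here (none of its changes turn any other segment into g), so the proto-segment is *g.
Position 2: Nekulic has o, Irden has u. Irden preserves u here (none of its changes turn any other segment into u), so the proto-segment is *u.
Position 4: Nekulic has o, Irden has u. Irden preserves u here (none of its changes turn any other segment into u), so the proto-segment is *u.
This points to *duwudeg. Verify forward in each daughter:
Nekulic: start from *duwudeg.
  rule 1: no change — duwudeg
  rule 2 (vowel merger): duwudeg → dowodeg
  rule 3 (unconditioned shift): dowodeg → zowozeg
  ⇒ Nekulic zowozeg
Irden: start from *duwudeg.
  rule 1 (unconditioned shift): duwudeg → duvudeg
  rule 2: no change — duvudeg
  rule 3: no change — duvudeg
  rule 4 (unconditioned shift): duvudeg → duvudek
  ⇒ Irden duvudek
*duwudeg is the unique common source.

*duwudeg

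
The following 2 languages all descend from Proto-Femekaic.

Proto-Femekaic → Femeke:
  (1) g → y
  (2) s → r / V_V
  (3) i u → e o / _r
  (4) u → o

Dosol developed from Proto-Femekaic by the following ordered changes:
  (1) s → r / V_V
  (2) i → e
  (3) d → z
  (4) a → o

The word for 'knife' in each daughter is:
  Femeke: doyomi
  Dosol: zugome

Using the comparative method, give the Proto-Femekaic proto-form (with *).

*dugomi

Position 1: Femeke has d, Dosol has z. Femeke preserves d here (none of its changes turn any other segment into d), so the proto-segment is *d.
Position 3: Femeke has y, Dosol has g. Dosol preserves g here (none of its changes turn any other segment into g), so the proto-segment is *g.
This points to *dugomi. Verify forward in each daughter:
Femeke: *dugomi
  dugomi → duyomi   [unconditioned shift]
  duyomi (rule 2 does not apply)
  duyomi (rule 3 does not apply)
  duyomi → doyomi   [vowel merger]
  giving Femeke doyomi.
Dosol: start from *dugomi.
  rule 1: no change — dugomi
  rule 2 (vowel merger): dugomi → dugome
  rule 3 (unconditioned shift): dugome → zugome
  rule 4: no change — zugome
  ⇒ Dosol zugome
No other proto-form is consistent with every reflex, so the reconstruction is *dugomi.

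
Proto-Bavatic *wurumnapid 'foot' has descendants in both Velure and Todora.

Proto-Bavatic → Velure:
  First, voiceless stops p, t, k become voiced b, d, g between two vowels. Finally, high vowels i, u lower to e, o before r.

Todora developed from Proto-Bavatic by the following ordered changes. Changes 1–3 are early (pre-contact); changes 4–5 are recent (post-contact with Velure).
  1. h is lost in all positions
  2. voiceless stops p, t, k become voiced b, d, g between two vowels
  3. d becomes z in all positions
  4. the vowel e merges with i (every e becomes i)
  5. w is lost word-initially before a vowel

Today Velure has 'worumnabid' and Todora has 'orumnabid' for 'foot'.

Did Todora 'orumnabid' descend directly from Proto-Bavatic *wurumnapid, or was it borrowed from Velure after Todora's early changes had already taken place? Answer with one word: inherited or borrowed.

borrowed

If inherited, *wurumnapid would pass through all of Todora's changes:
Todora: *wurumnapid
  wurumnapid (rule 1 does not apply)
  wurumnapid → wurumnabid   [intervocalic voicing]
  wurumnabid → wurumnabiz   [unconditioned shift]
  wurumnabiz (rule 4 does not apply)
  wurumnabiz → urumnabiz   [glide loss]
  giving Todora urumnabiz.
If borrowed from Velure 'worumnabid' after the early changes, it would undergo only the recent ones:
  rule 4 (vowel merger): no change (worumnabid)
  rule 5 (glide loss): worumnabid → orumnabid
  ⇒ as a loan: orumnabid
Todora 'orumnabid' matches the loan outcome 'orumnabid', not the inherited 'urumnabiz' — it skipped the early Todora changes, so it was borrowed from Velure.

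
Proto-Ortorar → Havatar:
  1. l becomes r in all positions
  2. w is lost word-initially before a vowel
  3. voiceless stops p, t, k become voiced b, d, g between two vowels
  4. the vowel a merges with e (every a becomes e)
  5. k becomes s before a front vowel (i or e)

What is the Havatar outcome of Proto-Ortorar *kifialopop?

Havatar: *kifialopop > kifiaropop > kifiarobop > kifierobop > sifierobop  (by unconditioned shift, intervocalic voicing, vowel merger, palatalisation)

sifierobop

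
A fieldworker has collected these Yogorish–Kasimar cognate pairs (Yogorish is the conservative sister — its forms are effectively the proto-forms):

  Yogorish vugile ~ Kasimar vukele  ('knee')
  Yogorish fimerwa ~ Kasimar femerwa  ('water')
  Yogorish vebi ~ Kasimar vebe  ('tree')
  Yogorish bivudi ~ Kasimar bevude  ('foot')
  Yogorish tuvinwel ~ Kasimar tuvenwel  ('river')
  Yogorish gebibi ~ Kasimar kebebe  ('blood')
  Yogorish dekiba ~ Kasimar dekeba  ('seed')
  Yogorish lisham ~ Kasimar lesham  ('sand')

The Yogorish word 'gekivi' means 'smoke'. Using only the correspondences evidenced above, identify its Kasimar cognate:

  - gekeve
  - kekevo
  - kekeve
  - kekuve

gebibi ~ kebebe — Yogorish g corresponds to Kasimar k word-initially before a front vowel.
bivudi ~ bevude — Yogorish i corresponds to Kasimar e after a consonant, before a labial obstruent.
vebi ~ vebe, bivudi ~ bevude — Yogorish i corresponds to Kasimar e word-finally.
Applying these to Yogorish 'gekivi':
  gekivi → kekivi   (g→k word-initially before a front vowel)
  kekivi → kekevi   (i→e after a consonant, before a labial obstruent)
  kekevi → kekeve   (i→e word-finally)
So the Kasimar cognate is 'kekeve'.

kekeve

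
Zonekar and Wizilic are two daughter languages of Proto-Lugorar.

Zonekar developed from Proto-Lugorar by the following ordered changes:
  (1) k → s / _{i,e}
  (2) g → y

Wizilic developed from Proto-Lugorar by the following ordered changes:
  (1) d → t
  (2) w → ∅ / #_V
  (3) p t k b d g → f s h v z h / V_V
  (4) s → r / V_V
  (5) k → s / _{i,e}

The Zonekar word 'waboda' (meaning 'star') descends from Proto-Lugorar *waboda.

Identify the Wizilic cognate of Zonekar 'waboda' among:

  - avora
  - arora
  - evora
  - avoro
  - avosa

Wizilic: *waboda
  waboda → wabota   [unconditioned shift]
  wabota → abota   [glide loss]
  abota → avosa   [intervocalic lenition]
  avosa → avora   [rhotacism]
  avora (rule 5 does not apply)
  giving Wizilic avora.
Among the options, 'avora' alone shows every Wizilic change applied in order.

avora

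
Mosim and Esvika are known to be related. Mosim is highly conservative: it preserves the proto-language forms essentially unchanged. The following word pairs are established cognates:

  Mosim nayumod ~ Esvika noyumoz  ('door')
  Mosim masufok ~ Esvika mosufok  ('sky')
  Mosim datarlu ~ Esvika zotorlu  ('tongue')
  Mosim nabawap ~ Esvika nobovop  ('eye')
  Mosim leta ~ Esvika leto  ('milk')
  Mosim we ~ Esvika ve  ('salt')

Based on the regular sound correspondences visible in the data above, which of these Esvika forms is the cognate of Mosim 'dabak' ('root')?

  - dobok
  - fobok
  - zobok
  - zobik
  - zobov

zobok

datarlu ~ zotorlu — Mosim d corresponds to Esvika z word-initially before a back vowel.
nabawap ~ nobovop — Mosim a corresponds to Esvika o after a consonant, before a labial obstruent.
nayumod ~ noyumoz, masufok ~ mosufok — Mosim a corresponds to Esvika o after a consonant, before a consonant other than r, m, n, p, b, f, v.
Applying these to Mosim 'dabak':
  dabak → zabak   (d→z word-initially before a back vowel)
  zabak → zobak   (a→o after a consonant, before a labial obstruent)
  zobak → zobok   (a→o after a consonant, before a consonant other than r, m, n, p, b, f, v)
So the Esvika cognate is 'zobok'.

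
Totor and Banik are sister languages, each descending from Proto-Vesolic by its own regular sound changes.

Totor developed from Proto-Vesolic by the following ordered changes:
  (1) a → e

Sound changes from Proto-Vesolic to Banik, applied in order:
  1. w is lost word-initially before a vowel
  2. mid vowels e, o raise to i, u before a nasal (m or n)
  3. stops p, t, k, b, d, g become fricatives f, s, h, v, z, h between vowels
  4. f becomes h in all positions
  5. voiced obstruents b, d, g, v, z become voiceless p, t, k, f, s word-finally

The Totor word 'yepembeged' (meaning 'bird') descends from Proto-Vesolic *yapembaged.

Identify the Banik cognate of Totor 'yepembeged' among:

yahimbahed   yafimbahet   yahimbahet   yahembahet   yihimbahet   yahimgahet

yahimbahet

Banik: *yapembaged > yapimbaged > yafimbahed > yahimbahed > yahimbahet  (by pre-nasal raising, intervocalic lenition, unconditioned shift, final devoicing)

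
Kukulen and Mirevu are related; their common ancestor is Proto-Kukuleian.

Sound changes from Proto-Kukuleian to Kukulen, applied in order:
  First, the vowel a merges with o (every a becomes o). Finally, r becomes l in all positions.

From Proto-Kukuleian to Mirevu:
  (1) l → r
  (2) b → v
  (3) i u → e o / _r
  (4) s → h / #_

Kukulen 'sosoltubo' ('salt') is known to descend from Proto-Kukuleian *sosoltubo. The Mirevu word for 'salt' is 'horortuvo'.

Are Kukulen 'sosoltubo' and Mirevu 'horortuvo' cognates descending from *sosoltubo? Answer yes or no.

Derive the expected Mirevu reflex of *sosoltubo:
Mirevu: *sosoltubo
  sosoltubo → sosortubo   [unconditioned shift]
  sosortubo → sosortuvo   [unconditioned shift]
  sosortuvo (rule 3 does not apply)
  sosortuvo → hosortuvo   [debuccalisation]
  giving Mirevu hosortuvo.
The regular Mirevu reflex would be 'hosortuvo', but the attested form is 'horortuvo'. The correspondence is irregular, so they are not cognates (the Mirevu form has a different source).

no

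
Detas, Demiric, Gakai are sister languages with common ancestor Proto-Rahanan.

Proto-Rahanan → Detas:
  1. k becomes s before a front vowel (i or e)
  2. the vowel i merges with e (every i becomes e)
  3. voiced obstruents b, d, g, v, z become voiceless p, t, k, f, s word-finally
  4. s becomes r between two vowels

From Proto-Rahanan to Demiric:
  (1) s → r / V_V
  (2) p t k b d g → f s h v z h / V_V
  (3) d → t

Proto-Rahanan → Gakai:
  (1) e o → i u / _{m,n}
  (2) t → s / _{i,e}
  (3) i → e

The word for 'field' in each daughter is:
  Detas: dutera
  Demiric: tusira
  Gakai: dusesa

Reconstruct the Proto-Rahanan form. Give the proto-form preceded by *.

Position 1: Detas has d, Demiric has t, Gakai has d. Detas preserves d here (none of its changes turn any other segment into d), so the proto-segment is *d.
Position 5: Detas has r, Demiric has r, Gakai has s. Taking the neighbouring segments as reconstructed: Detas r could go back to *s or *r; Demiric r could go back to *s or *r; Gakai s can only go back to *s — the one source consistent with every daughter is *s.
Verify the candidate proto-form against each daughter:
Detas: start from *dutisa.
  rule 1: no change — dutisa
  rule 2 (vowel merger): dutisa → dutesa
  rule 3: no change — dutesa
  rule 4 (rhotacism): dutesa → dutera
  ⇒ Detas dutera
Demiric: start from *dutisa.
  rule 1 (rhotacism): dutisa → dutira
  rule 2 (intervocalic lenition): dutira → dusira
  rule 3 (unconditioned shift): dusira → tusira
  ⇒ Demiric tusira
Gakai: *dutisa > dusisa > dusesa  (by palatalisation, vowel merger)
*dutisa is the unique common source.

*dutisa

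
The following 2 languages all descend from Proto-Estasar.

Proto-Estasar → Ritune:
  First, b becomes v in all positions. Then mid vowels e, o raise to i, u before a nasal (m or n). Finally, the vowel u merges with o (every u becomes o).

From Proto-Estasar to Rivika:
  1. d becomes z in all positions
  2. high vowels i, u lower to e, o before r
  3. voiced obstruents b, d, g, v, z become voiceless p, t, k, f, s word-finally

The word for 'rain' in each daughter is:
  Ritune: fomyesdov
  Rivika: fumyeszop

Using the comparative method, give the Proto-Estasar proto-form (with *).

*fumyesdob

Position 2: Ritune has o, Rivika has u. Rivika preserves u here (none of its changes turn any other segment into u), so the proto-segment is *u.
Position 9: Ritune has v, Rivika has p. Taking the neighbouring segments as reconstructed: Ritune v could go back to *b or *v; Rivika p could go back to *p or *b — the one source consistent with every daughter is *b.
Verify the candidate proto-form against each daughter:
Ritune: start from *fumyesdob.
  rule 1 (unconditioned shift): fumyesdob → fumyesdov
  rule 2: no change — fumyesdov
  rule 3 (vowel merger): fumyesdov → fomyesdov
  ⇒ Ritune fomyesdov
Rivika: *fumyesdob
  fumyesdob → fumyeszob   [unconditioned shift]
  fumyeszob (rule 2 does not apply)
  fumyeszob → fumyeszop   [final devoicing]
  giving Rivika fumyeszop.
*fumyesdob is the unique common source.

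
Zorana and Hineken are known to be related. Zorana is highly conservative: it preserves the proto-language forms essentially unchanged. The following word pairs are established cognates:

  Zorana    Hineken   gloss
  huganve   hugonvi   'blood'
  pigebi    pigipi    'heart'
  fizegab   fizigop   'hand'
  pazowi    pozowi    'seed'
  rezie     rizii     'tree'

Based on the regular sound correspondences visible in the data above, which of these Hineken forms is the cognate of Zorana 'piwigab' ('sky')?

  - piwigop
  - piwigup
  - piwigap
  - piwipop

piwigop

fizegab ~ fizigop — Zorana a corresponds to Hineken o after a consonant, before a labial obstruent.
fizegab ~ fizigop — Zorana b corresponds to Hineken p word-finally.
Applying these to Zorana 'piwigab':
  piwigab → piwigob   (a→o after a consonant, before a labial obstruent)
  piwigob → piwigop   (b→p word-finally)
So the Hineken cognate is 'piwigop'.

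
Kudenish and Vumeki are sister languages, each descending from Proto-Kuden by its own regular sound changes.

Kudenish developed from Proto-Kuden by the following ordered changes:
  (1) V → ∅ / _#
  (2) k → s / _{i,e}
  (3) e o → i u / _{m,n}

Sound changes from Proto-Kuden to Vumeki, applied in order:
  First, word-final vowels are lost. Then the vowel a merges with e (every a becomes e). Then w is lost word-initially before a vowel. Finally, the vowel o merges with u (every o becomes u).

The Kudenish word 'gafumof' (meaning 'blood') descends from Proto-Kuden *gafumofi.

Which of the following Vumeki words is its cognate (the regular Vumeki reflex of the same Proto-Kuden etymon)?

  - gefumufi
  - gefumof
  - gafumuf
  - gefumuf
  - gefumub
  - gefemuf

Vumeki: *gafumofi > gafumof > gefumof > gefumuf  (by apocope, vowel merger, vowel merger)
Only 'gefumuf' matches the regular Vumeki development of *gafumofi.

gefumuf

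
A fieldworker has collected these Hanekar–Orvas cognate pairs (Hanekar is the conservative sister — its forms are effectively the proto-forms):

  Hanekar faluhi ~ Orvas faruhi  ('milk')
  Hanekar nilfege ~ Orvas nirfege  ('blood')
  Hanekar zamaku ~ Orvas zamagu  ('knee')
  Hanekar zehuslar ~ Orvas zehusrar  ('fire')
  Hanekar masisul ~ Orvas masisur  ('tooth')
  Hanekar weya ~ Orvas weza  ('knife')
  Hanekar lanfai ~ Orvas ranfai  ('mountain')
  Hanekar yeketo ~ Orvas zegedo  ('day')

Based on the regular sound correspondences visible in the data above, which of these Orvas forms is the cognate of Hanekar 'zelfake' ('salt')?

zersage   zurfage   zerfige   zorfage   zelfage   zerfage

nilfege ~ nirfege — Hanekar l corresponds to Orvas r after a vowel, before a labial obstruent.
yeketo ~ zegedo — Hanekar k corresponds to Orvas g between vowels (before a front vowel).
Applying these to Hanekar 'zelfake':
  zelfake → zerfake   (l→r after a vowel, before a labial obstruent)
  zerfake → zerfage   (k→g between vowels (before a front vowel))
So the Orvas cognate is 'zerfage'.

zerfage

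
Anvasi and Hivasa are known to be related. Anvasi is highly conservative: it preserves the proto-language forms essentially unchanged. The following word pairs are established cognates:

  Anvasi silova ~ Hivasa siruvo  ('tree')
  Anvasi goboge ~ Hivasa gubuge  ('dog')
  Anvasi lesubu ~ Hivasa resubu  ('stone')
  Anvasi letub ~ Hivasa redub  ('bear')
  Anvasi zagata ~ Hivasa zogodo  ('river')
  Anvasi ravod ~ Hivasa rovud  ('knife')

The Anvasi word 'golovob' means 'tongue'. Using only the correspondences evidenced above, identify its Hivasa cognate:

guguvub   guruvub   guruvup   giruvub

guruvub

goboge ~ gubuge, ravod ~ rovud — Anvasi o corresponds to Hivasa u after a consonant, before a consonant other than r, m, n, p, b, f, v.
silova ~ siruvo — Anvasi l corresponds to Hivasa r between vowels (before a back vowel).
silova ~ siruvo — Anvasi o corresponds to Hivasa u after a consonant, before a labial obstruent.
goboge ~ gubuge — Anvasi o corresponds to Hivasa u after a consonant, before a labial obstruent.
Applying these to Anvasi 'golovob':
  golovob → gulovob   (o→u after a consonant, before a consonant other than r, m, n, p, b, f, v)
  gulovob → gurovob   (l→r between vowels (before a back vowel))
  gurovob → guruvob   (o→u after a consonant, before a labial obstruent)
  guruvob → guruvub   (o→u after a consonant, before a labial obstruent)
So the Hivasa cognate is 'guruvub'.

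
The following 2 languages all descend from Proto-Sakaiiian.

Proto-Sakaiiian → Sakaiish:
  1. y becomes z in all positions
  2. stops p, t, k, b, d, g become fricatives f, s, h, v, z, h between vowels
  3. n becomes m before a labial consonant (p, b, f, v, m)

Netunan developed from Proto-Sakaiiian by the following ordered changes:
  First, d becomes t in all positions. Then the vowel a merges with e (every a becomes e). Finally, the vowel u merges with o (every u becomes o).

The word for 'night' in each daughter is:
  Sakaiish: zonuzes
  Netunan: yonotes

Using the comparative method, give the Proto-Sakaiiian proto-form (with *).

*yonudes

Position 5: Sakaiish has z, Netunan has t. Taking the neighbouring segments as reconstructed: Sakaiish z could go back to *d or *z or *y; Netunan t could go back to *t or *d — the one source consistent with every daughter is *d.
Position 4: Sakaiish has u, Netunan has o. Sakaiish preserves u here (none of its changes turn any other segment into u), so the proto-segment is *u.
Verify the candidate proto-form against each daughter:
Sakaiish: *yonudes > zonudes > zonuzes  (by unconditioned shift, intervocalic lenition)
Netunan: *yonudes
  yonudes → yonutes   [unconditioned shift]
  yonutes (rule 2 does not apply)
  yonutes → yonotes   [vowel merger]
  giving Netunan yonotes.
No other proto-form is consistent with every reflex, so the reconstruction is *yonudes.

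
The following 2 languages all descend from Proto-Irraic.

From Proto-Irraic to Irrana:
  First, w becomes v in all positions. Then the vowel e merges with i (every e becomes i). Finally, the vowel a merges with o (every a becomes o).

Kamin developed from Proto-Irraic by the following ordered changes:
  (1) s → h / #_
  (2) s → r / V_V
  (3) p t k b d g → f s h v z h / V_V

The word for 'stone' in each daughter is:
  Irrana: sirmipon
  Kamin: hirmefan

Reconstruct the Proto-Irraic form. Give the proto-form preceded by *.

*sirmepan

Position 6: Irrana has p, Kamin has f. Irrana preserves p here (none of its changes turn any other segment into p), so the proto-segment is *p.
Position 5: Irrana has i, Kamin has e. Kamin preserves e here (none of its changes turn any other segment into e), so the proto-segment is *e.
Position 1: Irrana has s, Kamin has h. Irrana preserves s here (none of its changes turn any other segment into s), so the proto-segment is *s.
Continuing position by position gives *sirmepan; check it forward:
Irrana: *sirmepan
  sirmepan (rule 1 does not apply)
  sirmepan → sirmipan   [vowel merger]
  sirmipan → sirmipon   [vowel merger]
  giving Irrana sirmipon.
Kamin: *sirmepan > hirmepan > hirmefan  (by debuccalisation, intervocalic lenition)
*sirmepan is the unique common source.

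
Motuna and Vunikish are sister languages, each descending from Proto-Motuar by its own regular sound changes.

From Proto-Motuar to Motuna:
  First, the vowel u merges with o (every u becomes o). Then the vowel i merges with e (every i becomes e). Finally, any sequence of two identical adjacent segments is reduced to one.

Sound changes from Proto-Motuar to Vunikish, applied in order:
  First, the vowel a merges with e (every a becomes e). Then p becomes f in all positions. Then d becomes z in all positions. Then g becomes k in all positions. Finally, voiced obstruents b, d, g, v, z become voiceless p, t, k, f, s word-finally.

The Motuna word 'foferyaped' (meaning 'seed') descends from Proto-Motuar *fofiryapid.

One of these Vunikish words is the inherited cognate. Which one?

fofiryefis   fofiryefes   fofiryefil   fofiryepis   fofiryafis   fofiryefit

fofiryefis

Vunikish: *fofiryapid
  fofiryapid → fofiryepid   [vowel merger]
  fofiryepid → fofiryefid   [unconditioned shift]
  fofiryefid → fofiryefiz   [unconditioned shift]
  fofiryefiz (rule 4 does not apply)
  fofiryefiz → fofiryefis   [final devoicing]
  giving Vunikish fofiryefis.
Among the options, 'fofiryefis' alone shows every Vunikish change applied in order.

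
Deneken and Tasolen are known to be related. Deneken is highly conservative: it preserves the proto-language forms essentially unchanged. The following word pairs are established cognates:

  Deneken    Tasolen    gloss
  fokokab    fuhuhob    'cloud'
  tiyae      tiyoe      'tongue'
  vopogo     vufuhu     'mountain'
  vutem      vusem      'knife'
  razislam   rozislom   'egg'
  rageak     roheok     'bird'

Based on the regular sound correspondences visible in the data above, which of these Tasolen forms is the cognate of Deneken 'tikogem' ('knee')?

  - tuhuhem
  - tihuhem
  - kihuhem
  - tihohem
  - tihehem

fokokab ~ fuhuhob — Deneken k corresponds to Tasolen h between vowels (before a back vowel).
fokokab ~ fuhuhob, vopogo ~ vufuhu — Deneken o corresponds to Tasolen u after a consonant, before a consonant other than r, m, n, p, b, f, v.
rageak ~ roheok — Deneken g corresponds to Tasolen h between vowels (before a front vowel).
Applying these to Deneken 'tikogem':
  tikogem → tihogem   (k→h between vowels (before a back vowel))
  tihogem → tihugem   (o→u after a consonant, before a consonant other than r, m, n, p, b, f, v)
  tihugem → tihuhem   (g→h between vowels (before a front vowel))
So the Tasolen cognate is 'tihuhem'.

tihuhem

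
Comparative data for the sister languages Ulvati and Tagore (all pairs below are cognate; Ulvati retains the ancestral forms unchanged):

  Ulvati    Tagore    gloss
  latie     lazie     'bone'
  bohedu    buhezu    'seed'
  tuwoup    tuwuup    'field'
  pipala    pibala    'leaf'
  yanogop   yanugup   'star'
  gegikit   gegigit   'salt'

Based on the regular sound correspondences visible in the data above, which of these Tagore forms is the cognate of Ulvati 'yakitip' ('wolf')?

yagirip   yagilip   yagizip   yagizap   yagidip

yagizip

gegikit ~ gegigit — Ulvati k corresponds to Tagore g between vowels (before a front vowel).
latie ~ lazie — Ulvati t corresponds to Tagore z between vowels (before a front vowel).
Applying these to Ulvati 'yakitip':
  yakitip → yagitip   (k→g between vowels (before a front vowel))
  yagitip → yagizip   (t→z between vowels (before a front vowel))
So the Tagore cognate is 'yagizip'.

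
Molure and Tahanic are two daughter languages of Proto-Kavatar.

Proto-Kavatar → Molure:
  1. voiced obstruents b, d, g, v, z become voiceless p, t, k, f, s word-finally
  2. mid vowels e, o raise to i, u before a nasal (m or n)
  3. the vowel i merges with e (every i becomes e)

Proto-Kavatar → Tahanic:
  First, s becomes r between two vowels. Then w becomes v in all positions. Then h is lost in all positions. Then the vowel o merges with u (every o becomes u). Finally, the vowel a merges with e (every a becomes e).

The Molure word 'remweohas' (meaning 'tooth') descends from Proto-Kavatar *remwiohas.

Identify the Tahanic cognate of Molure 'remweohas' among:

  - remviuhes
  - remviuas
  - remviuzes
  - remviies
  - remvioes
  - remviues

remviues

Tahanic: *remwiohas
  remwiohas (rule 1 does not apply)
  remwiohas → remviohas   [unconditioned shift]
  remviohas → remvioas   [h-loss]
  remvioas → remviuas   [vowel merger]
  remviuas → remviues   [vowel merger]
  giving Tahanic remviues.
Only 'remviues' matches the regular Tahanic development of *remwiohas.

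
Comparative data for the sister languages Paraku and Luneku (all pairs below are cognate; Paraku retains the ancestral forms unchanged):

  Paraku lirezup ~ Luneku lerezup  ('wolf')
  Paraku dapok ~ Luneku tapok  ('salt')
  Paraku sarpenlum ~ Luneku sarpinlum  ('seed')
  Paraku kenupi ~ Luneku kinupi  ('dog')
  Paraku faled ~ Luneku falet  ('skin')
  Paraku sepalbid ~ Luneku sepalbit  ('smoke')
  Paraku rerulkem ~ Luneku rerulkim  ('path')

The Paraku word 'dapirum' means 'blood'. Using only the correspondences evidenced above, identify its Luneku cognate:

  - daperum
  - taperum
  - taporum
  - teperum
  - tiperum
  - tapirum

dapok ~ tapok — Paraku d corresponds to Luneku t word-initially before a back vowel.
lirezup ~ lerezup — Paraku i corresponds to Luneku e after a consonant, before r.
Applying these to Paraku 'dapirum':
  dapirum → tapirum   (d→t word-initially before a back vowel)
  tapirum → taperum   (i→e after a consonant, before r)
So the Luneku cognate is 'taperum'.

taperum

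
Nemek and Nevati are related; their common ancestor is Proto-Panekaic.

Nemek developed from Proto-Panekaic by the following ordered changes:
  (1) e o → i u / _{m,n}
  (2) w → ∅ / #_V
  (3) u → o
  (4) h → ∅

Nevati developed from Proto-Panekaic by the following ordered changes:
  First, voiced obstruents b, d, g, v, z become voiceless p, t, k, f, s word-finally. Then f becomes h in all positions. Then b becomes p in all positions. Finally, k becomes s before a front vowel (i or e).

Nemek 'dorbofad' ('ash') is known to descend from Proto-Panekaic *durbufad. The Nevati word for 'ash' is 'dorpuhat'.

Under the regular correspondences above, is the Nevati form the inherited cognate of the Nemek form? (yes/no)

no

Derive the expected Nevati reflex of *durbufad:
Nevati: *durbufad > durbufat > durbuhat > durpuhat  (by final devoicing, unconditioned shift, unconditioned shift)
The regular Nevati reflex would be 'durpuhat', but the attested form is 'dorpuhat'. The correspondence is irregular, so they are not cognates (the Nevati form has a different source).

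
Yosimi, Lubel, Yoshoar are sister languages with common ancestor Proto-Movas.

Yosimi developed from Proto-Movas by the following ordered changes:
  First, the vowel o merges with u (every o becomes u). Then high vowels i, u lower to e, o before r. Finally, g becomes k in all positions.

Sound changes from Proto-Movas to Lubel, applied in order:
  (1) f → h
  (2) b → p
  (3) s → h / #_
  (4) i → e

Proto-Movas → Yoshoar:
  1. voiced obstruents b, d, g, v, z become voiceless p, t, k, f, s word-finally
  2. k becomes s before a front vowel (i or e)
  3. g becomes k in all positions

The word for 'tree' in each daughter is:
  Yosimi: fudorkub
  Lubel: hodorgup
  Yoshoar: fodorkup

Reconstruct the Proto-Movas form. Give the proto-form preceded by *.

*fodorgub

Position 8: Yosimi has b, Lubel has p, Yoshoar has p. Yosimi preserves b here (none of its changes turn any other segment into b), so the proto-segment is *b.
Position 6: Yosimi has k, Lubel has g, Yoshoar has k. Lubel preserves g here (none of its changes turn any other segment into g), so the proto-segment is *g.
Verify the candidate proto-form against each daughter:
Yosimi: *fodorgub > fudurgub > fudorgub > fudorkub  (by vowel merger, pre-rhotic lowering, unconditioned shift)
Lubel: start from *fodorgub.
  rule 1 (unconditioned shift): fodorgub → hodorgub
  rule 2 (unconditioned shift): hodorgub → hodorgup
  rule 3: no change — hodorgup
  rule 4: no change — hodorgup
  ⇒ Lubel hodorgup
Yoshoar: start from *fodorgub.
  rule 1 (final devoicing): fodorgub → fodorgup
  rule 2: no change — fodorgup
  rule 3 (unconditioned shift): fodorgup → fodorkup
  ⇒ Yoshoar fodorkup
No other proto-form is consistent with every reflex, so the reconstruction is *fodorgub.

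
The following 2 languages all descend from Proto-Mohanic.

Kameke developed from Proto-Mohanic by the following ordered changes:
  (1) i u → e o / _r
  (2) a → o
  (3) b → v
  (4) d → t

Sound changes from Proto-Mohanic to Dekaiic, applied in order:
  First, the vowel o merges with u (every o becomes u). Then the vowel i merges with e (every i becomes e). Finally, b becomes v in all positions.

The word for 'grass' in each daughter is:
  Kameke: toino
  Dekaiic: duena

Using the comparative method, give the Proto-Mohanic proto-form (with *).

Position 2: Kameke has o, Dekaiic has u. Taking the neighbouring segments as reconstructed: Kameke o could go back to *a or *o; Dekaiic u could go back to *o or *u — the one source consistent with every daughter is *o.
Position 3: Kameke has i, Dekaiic has e. Kameke preserves i here (none of its changes turn any other segment into i), so the proto-segment is *i.
Position 5: Kameke has o, Dekaiic has a. Dekaiic preserves a here (none of its changes turn any other segment into a), so the proto-segment is *a.
Verify the candidate proto-form against each daughter:
Kameke: *doina > doino > toino  (by vowel merger, unconditioned shift)
Dekaiic: *doina
  doina → duina   [vowel merger]
  duina → duena   [vowel merger]
  duena (rule 3 does not apply)
  giving Dekaiic duena.
*doina is the unique common source.

*doina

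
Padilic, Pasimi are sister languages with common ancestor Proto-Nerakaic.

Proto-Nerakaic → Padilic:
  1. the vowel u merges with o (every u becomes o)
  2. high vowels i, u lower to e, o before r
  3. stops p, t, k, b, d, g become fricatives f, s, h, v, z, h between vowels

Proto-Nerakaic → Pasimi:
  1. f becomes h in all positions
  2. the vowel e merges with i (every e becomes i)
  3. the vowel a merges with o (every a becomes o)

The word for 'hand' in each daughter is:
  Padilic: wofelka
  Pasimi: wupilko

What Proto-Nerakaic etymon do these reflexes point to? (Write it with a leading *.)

*wupelka

Position 2: Padilic has o, Pasimi has u. Pasimi preserves u here (none of its changes turn any other segment into u), so the proto-segment is *u.
Position 4: Padilic has e, Pasimi has i. Taking the neighbouring segments as reconstructed: Padilic e can only go back to *e; Pasimi i could go back to *e or *i — the one source consistent with every daughter is *e.
Position 7: Padilic has a, Pasimi has o. Padilic preserves a here (none of its changes turn any other segment into a), so the proto-segment is *a.
Verify the candidate proto-form against each daughter:
Padilic: *wupelka
  wupelka → wopelka   [vowel merger]
  wopelka (rule 2 does not apply)
  wopelka → wofelka   [intervocalic lenition]
  giving Padilic wofelka.
Pasimi: start from *wupelka.
  rule 1: no change — wupelka
  rule 2 (vowel merger): wupelka → wupilka
  rule 3 (vowel merger): wupilka → wupilko
  ⇒ Pasimi wupilko
*wupelka is the unique common source.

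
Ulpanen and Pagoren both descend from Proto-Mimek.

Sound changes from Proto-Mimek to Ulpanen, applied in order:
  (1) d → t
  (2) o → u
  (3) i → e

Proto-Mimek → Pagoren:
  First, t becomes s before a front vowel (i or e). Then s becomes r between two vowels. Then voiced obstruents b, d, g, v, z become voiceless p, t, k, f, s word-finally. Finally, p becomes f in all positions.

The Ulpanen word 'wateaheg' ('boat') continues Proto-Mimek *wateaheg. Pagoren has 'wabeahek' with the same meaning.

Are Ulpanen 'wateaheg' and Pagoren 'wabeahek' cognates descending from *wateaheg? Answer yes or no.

no

Derive the expected Pagoren reflex of *wateaheg:
Pagoren: start from *wateaheg.
  rule 1 (palatalisation): wateaheg → waseaheg
  rule 2 (rhotacism): waseaheg → wareaheg
  rule 3 (final devoicing): wareaheg → wareahek
  rule 4: no change — wareahek
  ⇒ Pagoren wareahek
The regular Pagoren reflex would be 'wareahek', but the attested form is 'wabeahek'. The correspondence is irregular, so they are not cognates (the Pagoren form has a different source).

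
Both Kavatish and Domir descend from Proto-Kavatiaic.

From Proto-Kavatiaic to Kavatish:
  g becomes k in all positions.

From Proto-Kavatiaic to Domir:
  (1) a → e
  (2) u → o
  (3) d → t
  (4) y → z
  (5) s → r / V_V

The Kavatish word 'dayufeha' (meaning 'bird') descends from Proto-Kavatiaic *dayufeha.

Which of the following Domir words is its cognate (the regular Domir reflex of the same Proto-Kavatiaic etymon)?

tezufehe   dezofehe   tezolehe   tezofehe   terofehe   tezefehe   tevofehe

Domir: *dayufeha > deyufehe > deyofehe > teyofehe > tezofehe  (by vowel merger, vowel merger, unconditioned shift, unconditioned shift)
Among the options, 'tezofehe' alone shows every Domir change applied in order.

tezofehe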